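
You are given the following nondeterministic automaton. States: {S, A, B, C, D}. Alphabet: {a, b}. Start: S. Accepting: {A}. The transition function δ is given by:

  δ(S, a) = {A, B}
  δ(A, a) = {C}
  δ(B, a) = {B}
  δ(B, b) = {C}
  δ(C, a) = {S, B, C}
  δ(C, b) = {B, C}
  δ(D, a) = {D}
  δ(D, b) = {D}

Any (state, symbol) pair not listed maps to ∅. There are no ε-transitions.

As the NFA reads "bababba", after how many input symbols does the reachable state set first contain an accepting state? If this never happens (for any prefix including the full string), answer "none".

none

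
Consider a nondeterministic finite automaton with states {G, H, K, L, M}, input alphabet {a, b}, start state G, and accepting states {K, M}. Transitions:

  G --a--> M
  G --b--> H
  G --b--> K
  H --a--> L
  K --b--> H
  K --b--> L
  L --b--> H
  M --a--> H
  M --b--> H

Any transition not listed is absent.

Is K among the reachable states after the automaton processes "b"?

Yes

Start in {G}.
Read 'b': {G} → {H, K}.
State K is in {H, K}.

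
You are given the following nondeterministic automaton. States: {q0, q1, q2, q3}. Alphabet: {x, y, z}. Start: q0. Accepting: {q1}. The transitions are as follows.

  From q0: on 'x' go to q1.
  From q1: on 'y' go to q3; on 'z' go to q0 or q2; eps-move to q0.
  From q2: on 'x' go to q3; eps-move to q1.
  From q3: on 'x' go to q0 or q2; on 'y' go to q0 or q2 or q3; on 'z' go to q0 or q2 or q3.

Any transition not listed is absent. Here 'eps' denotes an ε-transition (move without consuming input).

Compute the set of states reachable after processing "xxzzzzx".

Start in {q0}.
Read 'x': q0→{q1}; union {q1}; ε-closure = {q0, q1}.
Read 'x': q0→{q1}, q1→∅; union {q1}; ε-closure = {q0, q1}.
Read 'z': q0→∅, q1→{q0, q2}; union {q0, q2}; ε-closure = {q0, q1, q2}.
Read 'z': q0→∅, q1→{q0, q2}, q2→∅; union {q0, q2}; ε-closure = {q0, q1, q2}.
Read 'z': q0→∅, q1→{q0, q2}, q2→∅; union {q0, q2}; ε-closure = {q0, q1, q2}.
Read 'z': q0→∅, q1→{q0, q2}, q2→∅; union {q0, q2}; ε-closure = {q0, q1, q2}.
Read 'x': q0→{q1}, q1→∅, q2→{q3}; union {q1, q3}; ε-closure = {q0, q1, q3}.

{q0, q1, q3}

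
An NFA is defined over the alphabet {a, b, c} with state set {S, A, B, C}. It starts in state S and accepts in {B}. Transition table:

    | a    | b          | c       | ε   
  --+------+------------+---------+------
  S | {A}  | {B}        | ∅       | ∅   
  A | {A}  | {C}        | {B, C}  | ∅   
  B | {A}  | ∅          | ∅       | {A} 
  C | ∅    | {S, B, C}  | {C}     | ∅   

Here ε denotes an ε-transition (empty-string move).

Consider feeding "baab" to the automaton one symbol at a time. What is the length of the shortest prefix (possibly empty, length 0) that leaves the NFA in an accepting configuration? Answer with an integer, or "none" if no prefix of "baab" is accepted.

1

Start in {S}.
Read 'b': S→{B}; union {B}; ε-closure = {A, B}.
None of the earlier sets intersect F, but {A, B} does.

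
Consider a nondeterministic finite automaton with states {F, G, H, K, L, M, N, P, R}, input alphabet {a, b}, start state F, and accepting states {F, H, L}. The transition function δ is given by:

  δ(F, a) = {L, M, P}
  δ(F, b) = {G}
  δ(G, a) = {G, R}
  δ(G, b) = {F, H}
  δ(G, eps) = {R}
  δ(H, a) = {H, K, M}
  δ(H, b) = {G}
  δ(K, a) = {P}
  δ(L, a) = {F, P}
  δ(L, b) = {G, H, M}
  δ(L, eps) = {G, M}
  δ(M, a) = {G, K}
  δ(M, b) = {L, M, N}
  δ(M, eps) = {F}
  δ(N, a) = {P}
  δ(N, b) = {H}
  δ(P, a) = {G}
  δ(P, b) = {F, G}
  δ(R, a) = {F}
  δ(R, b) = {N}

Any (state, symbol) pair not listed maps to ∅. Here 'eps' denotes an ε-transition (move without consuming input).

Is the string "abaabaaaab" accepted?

Yes

Start in {F}.
Read 'a': {F} → {F, G, L, M, P, R}.
Read 'b': {F, G, L, M, P, R} → {F, G, H, L, M, N, R}.
Read 'a': {F, G, H, L, M, N, R} → {F, G, H, K, L, M, P, R}.
Read 'a': {F, G, H, K, L, M, P, R} → {F, G, H, K, L, M, P, R}.
Read 'b': {F, G, H, K, L, M, P, R} → {F, G, H, L, M, N, R}.
Read 'a': {F, G, H, L, M, N, R} → {F, G, H, K, L, M, P, R}.
Read 'a': {F, G, H, K, L, M, P, R} → {F, G, H, K, L, M, P, R}.
Read 'a': {F, G, H, K, L, M, P, R} → {F, G, H, K, L, M, P, R}.
Read 'a': {F, G, H, K, L, M, P, R} → {F, G, H, K, L, M, P, R}.
Read 'b': {F, G, H, K, L, M, P, R} → {F, G, H, L, M, N, R}.
The final set {F, G, H, L, M, N, R} contains the accepting states F, H, L.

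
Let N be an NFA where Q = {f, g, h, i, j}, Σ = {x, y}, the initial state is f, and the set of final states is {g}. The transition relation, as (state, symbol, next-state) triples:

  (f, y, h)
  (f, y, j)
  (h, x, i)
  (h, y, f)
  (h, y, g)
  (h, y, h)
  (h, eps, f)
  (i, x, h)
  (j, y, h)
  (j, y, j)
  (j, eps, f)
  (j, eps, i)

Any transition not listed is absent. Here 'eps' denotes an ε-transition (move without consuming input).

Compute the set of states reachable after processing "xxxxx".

Start in {f}.
Read 'x': f→∅; now ∅.
The set is empty and remains empty for the remaining 4 symbols.

∅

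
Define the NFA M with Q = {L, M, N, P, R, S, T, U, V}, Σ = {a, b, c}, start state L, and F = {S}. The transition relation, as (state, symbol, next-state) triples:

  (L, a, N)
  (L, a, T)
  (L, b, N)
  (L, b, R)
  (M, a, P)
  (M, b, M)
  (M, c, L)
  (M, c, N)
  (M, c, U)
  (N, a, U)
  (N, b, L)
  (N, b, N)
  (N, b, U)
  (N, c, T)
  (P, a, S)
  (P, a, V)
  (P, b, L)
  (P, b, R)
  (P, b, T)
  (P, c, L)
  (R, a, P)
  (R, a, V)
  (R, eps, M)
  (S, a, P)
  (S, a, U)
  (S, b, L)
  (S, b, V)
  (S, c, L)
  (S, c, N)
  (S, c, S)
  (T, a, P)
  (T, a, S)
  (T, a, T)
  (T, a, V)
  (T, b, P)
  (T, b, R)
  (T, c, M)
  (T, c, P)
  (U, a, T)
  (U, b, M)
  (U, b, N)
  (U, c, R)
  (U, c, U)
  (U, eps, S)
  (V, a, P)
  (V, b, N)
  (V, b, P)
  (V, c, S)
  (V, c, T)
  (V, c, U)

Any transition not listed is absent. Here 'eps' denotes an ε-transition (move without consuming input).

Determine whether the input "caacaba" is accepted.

No

Start in {L}.
Read 'c': {L} → ∅.
The set is empty and remains empty for the remaining 6 symbols.
The final set ∅ contains no accepting state.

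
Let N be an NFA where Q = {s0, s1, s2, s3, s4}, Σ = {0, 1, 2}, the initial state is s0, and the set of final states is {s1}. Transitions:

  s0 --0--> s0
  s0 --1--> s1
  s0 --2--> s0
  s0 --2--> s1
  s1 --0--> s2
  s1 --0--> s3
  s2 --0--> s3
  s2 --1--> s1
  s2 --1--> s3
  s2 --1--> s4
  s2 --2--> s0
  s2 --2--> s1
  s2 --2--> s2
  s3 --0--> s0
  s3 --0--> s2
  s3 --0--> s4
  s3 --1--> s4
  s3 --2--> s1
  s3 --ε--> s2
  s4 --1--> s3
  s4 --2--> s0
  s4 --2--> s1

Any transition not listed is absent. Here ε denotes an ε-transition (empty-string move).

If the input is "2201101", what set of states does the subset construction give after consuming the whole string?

Start in {s0}.
Read '2': {s0} → {s0, s1}.
Read '2': {s0, s1} → {s0, s1}.
Read '0': {s0, s1} → {s0, s2, s3}.
Read '1': {s0, s2, s3} → {s1, s2, s3, s4}.
Read '1': {s1, s2, s3, s4} → {s1, s2, s3, s4}.
Read '0': {s1, s2, s3, s4} → {s0, s2, s3, s4}.
Read '1': {s0, s2, s3, s4} → {s1, s2, s3, s4}.

{s1, s2, s3, s4}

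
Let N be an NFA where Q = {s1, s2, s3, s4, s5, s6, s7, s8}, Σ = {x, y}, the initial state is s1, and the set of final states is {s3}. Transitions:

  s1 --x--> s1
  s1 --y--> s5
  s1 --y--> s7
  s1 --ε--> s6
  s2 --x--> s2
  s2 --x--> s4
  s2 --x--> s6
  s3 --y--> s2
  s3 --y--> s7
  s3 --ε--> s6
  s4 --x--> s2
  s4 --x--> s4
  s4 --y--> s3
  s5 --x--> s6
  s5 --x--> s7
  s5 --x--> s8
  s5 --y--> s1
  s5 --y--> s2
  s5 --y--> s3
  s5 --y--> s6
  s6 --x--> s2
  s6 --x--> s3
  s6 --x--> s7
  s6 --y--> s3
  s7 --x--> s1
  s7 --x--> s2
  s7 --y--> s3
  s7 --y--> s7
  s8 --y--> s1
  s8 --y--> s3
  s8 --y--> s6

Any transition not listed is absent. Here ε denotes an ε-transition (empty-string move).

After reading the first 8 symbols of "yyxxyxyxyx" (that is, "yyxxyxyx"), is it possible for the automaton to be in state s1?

Start: ε-closure({s1}) = {s1, s6}.
Read 'y': {s1, s6} → {s3, s5, s6, s7}.
Read 'y': {s3, s5, s6, s7} → {s1, s2, s3, s6, s7}.
Read 'x': {s1, s2, s3, s6, s7} → {s1, s2, s3, s4, s6, s7}.
Read 'x': {s1, s2, s3, s4, s6, s7} → {s1, s2, s3, s4, s6, s7}.
Read 'y': {s1, s2, s3, s4, s6, s7} → {s2, s3, s5, s6, s7}.
Read 'x': {s2, s3, s5, s6, s7} → {s1, s2, s3, s4, s6, s7, s8}.
Read 'y': {s1, s2, s3, s4, s6, s7, s8} → {s1, s2, s3, s5, s6, s7}.
Read 'x': {s1, s2, s3, s5, s6, s7} → {s1, s2, s3, s4, s6, s7, s8}.
State s1 is in {s1, s2, s3, s4, s6, s7, s8}.

Yes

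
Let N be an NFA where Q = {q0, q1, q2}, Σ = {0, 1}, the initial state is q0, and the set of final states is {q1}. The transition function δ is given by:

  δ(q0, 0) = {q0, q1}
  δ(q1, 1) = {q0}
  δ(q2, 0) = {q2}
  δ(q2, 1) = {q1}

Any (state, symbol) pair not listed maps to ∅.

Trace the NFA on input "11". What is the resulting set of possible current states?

Start in {q0}.
Read '1': q0→∅; now ∅.
The set is empty and remains empty for the remaining 1 symbol.

∅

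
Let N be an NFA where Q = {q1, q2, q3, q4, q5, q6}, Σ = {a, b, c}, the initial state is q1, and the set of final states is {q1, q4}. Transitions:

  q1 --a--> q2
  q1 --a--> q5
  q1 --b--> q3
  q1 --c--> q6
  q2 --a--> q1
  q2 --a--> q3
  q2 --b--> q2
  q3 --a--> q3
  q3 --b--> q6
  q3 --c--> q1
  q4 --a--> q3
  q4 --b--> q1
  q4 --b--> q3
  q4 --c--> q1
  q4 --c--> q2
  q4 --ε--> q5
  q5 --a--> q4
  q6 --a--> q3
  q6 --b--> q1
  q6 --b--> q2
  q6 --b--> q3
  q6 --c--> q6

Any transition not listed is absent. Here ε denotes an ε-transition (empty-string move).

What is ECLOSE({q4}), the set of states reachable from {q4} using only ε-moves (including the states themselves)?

{q4, q5}

Begin with {q4}.
ε-move q4 → q5; add q5.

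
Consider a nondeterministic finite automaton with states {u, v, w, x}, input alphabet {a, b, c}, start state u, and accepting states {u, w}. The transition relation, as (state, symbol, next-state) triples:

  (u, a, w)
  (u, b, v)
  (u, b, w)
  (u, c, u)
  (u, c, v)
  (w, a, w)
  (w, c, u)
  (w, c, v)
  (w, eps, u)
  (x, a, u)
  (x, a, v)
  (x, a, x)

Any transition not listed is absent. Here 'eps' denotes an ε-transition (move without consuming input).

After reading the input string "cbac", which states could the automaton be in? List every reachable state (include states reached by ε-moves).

Start in {u}.
Read 'c': u→{u, v}; now {u, v}.
Read 'b': u→{v, w}, v→∅; union {v, w}; ε-closure = {u, v, w}.
Read 'a': u→{w}, v→∅, w→{w}; union {w}; ε-closure = {u, w}.
Read 'c': u→{u, v}, w→{u, v}; now {u, v}.

{u, v}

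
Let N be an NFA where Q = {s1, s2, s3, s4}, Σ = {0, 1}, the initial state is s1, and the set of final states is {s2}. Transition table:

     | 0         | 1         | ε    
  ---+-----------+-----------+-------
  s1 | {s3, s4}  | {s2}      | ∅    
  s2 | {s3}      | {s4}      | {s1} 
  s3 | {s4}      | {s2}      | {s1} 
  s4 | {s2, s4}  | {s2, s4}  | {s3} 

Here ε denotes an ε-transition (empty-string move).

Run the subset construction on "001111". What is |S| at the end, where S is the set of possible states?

4

Start in {s1}.
Read '0': s1→{s3, s4}; union {s3, s4}; ε-closure = {s1, s3, s4}.
Read '0': s1→{s3, s4}, s3→{s4}, s4→{s2, s4}; union {s2, s3, s4}; ε-closure = {s1, s2, s3, s4}.
Read '1': s1→{s2}, s2→{s4}, s3→{s2}, s4→{s2, s4}; union {s2, s4}; ε-closure = {s1, s2, s3, s4}.
Read '1': s1→{s2}, s2→{s4}, s3→{s2}, s4→{s2, s4}; union {s2, s4}; ε-closure = {s1, s2, s3, s4}.
Read '1': s1→{s2}, s2→{s4}, s3→{s2}, s4→{s2, s4}; union {s2, s4}; ε-closure = {s1, s2, s3, s4}.
Read '1': s1→{s2}, s2→{s4}, s3→{s2}, s4→{s2, s4}; union {s2, s4}; ε-closure = {s1, s2, s3, s4}.
That set has 4 states.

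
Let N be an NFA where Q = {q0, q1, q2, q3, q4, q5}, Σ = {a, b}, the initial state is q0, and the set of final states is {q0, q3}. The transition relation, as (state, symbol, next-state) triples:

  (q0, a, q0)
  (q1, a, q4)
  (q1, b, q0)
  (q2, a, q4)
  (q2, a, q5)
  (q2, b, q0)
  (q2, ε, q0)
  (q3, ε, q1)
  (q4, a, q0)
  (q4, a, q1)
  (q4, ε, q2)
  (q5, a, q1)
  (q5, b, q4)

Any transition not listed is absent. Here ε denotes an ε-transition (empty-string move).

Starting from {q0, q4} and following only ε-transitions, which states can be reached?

{q0, q2, q4}

Begin with {q0, q4}.
ε-move q4 → q2; add q2.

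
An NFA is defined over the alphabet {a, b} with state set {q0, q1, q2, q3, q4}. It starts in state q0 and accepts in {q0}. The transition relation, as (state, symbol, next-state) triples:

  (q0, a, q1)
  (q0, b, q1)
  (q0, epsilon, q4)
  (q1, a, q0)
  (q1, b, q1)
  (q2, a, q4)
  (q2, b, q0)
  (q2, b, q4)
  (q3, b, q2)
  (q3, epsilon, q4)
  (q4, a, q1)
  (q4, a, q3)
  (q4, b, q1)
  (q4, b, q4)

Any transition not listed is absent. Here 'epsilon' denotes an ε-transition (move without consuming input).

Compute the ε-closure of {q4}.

Begin with {q4}.
No ε-moves leave this set, so the closure equals the set itself.

{q4}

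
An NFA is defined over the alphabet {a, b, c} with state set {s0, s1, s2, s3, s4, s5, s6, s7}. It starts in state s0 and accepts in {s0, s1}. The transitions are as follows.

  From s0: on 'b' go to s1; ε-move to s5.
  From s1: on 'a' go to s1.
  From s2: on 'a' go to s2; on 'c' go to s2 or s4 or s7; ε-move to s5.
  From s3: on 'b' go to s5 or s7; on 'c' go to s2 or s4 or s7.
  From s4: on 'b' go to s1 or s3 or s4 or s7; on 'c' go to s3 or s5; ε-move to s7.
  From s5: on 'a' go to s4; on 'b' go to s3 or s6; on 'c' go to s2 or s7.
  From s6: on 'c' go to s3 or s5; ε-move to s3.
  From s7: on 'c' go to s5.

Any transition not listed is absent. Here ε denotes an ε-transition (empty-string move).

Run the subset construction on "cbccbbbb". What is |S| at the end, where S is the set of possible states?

6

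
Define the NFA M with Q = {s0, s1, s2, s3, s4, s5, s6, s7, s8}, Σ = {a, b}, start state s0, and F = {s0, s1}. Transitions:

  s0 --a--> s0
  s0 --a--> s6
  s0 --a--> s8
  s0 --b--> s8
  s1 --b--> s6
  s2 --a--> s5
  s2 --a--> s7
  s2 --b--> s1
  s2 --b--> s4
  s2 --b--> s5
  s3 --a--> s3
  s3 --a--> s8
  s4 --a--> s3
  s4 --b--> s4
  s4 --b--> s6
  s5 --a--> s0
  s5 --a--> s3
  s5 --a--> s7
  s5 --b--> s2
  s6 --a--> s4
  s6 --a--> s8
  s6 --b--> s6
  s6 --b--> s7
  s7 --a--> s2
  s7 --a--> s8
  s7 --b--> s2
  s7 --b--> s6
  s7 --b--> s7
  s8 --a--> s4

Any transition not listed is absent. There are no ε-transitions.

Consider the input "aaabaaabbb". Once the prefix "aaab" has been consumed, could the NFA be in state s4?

Yes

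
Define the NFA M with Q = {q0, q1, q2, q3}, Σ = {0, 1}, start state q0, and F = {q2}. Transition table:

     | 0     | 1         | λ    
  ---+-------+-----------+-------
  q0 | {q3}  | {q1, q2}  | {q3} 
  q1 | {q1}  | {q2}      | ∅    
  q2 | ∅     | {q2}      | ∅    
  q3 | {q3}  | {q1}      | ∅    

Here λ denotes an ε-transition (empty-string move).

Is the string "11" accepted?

Yes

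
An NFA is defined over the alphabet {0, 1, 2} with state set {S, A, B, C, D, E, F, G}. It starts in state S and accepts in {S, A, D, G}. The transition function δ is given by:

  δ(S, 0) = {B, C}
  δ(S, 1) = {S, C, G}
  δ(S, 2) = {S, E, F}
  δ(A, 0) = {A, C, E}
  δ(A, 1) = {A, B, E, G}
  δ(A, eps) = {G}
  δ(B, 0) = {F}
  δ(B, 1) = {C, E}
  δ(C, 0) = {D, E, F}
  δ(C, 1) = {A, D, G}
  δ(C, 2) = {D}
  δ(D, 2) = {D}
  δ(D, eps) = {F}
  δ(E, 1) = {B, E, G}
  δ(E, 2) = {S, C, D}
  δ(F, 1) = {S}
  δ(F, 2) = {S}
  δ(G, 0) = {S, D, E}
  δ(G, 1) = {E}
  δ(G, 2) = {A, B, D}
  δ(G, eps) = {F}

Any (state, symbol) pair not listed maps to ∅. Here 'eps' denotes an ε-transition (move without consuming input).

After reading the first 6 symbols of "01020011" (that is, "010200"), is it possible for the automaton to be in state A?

Yes

Start in {S}.
Read '0': {S} → {B, C}.
Read '1': {B, C} → {A, C, D, E, F, G}.
Read '0': {A, C, D, E, F, G} → {S, A, C, D, E, F, G}.
Read '2': {S, A, C, D, E, F, G} → {S, A, B, C, D, E, F, G}.
Read '0': {S, A, B, C, D, E, F, G} → {S, A, B, C, D, E, F, G}.
Read '0': {S, A, B, C, D, E, F, G} → {S, A, B, C, D, E, F, G}.
State A is in {S, A, B, C, D, E, F, G}.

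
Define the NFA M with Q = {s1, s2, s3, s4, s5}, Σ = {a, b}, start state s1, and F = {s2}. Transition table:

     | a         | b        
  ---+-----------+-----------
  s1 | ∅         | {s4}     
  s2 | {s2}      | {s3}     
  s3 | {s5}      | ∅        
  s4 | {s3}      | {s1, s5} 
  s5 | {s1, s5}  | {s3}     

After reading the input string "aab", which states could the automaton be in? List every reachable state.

Start in {s1}.
Read 'a': s1→∅; now ∅.
The set is empty and remains empty for the remaining 2 symbols.

∅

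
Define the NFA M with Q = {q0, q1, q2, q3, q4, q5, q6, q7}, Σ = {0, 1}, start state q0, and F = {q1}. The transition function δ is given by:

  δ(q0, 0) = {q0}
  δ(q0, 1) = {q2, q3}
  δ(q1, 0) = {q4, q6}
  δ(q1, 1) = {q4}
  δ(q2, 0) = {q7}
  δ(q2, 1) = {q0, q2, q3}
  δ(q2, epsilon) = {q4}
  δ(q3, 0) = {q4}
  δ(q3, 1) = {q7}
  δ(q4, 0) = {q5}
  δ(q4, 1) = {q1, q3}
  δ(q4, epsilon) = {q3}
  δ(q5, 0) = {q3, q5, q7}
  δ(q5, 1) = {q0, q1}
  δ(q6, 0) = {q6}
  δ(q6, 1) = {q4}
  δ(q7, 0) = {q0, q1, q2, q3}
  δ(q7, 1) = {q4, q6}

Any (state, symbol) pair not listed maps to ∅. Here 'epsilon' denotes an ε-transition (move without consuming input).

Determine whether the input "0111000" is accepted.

Start in {q0}.
Read '0': q0→{q0}; now {q0}.
Read '1': q0→{q2, q3}; union {q2, q3}; ε-closure = {q2, q3, q4}.
Read '1': q2→{q0, q2, q3}, q3→{q7}, q4→{q1, q3}; union {q0, q1, q2, q3, q7}; ε-closure = {q0, q1, q2, q3, q4, q7}.
Read '1': q0→{q2, q3}, q1→{q4}, q2→{q0, q2, q3}, q3→{q7}, q4→{q1, q3}, q7→{q4, q6}; now {q0, q1, q2, q3, q4, q6, q7}.
Read '0': q0→{q0}, q1→{q4, q6}, q2→{q7}, q3→{q4}, q4→{q5}, q6→{q6}, q7→{q0, q1, q2, q3}; now {q0, q1, q2, q3, q4, q5, q6, q7}.
Read '0': q0→{q0}, q1→{q4, q6}, q2→{q7}, q3→{q4}, q4→{q5}, q5→{q3, q5, q7}, q6→{q6}, q7→{q0, q1, q2, q3}; now {q0, q1, q2, q3, q4, q5, q6, q7}.
Read '0': q0→{q0}, q1→{q4, q6}, q2→{q7}, q3→{q4}, q4→{q5}, q5→{q3, q5, q7}, q6→{q6}, q7→{q0, q1, q2, q3}; now {q0, q1, q2, q3, q4, q5, q6, q7}.
The final set {q0, q1, q2, q3, q4, q5, q6, q7} contains the accepting state q1.

Yes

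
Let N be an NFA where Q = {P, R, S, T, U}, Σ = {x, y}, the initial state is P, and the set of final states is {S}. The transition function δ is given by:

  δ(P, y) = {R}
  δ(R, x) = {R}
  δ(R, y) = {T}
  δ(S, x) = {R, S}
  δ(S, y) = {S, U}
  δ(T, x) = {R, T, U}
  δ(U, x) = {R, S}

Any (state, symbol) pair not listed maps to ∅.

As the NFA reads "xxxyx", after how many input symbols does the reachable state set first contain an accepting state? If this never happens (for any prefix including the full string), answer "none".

Start in {P}.
Read 'x': P→∅; now ∅.
The set is empty and remains empty for the remaining 4 symbols.
No reachable set along the way intersects F.

none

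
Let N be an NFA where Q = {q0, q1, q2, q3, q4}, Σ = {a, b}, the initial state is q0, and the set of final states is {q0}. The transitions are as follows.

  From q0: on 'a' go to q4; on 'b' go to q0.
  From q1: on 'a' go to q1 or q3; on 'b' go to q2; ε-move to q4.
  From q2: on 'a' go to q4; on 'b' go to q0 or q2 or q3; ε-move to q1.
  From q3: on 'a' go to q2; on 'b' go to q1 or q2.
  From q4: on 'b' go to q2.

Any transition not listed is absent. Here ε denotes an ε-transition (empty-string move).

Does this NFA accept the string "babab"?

Start in {q0}.
Read 'b': q0→{q0}; now {q0}.
Read 'a': q0→{q4}; now {q4}.
Read 'b': q4→{q2}; union {q2}; ε-closure = {q1, q2, q4}.
Read 'a': q1→{q1, q3}, q2→{q4}, q4→∅; now {q1, q3, q4}.
Read 'b': q1→{q2}, q3→{q1, q2}, q4→{q2}; union {q1, q2}; ε-closure = {q1, q2, q4}.
The final set {q1, q2, q4} contains no accepting state.

No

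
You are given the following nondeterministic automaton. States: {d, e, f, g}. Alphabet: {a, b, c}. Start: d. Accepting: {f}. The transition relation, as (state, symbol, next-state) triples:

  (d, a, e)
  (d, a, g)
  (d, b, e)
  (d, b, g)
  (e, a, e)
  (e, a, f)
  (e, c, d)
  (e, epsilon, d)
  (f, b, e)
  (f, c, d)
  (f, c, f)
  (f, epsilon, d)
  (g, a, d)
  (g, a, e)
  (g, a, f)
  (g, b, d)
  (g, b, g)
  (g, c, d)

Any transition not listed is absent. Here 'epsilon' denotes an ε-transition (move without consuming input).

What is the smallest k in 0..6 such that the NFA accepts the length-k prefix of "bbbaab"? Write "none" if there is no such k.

4

Start in {d}.
Read 'b': d→{e, g}; union {e, g}; ε-closure = {d, e, g}.
Read 'b': d→{e, g}, e→∅, g→{d, g}; now {d, e, g}.
Read 'b': d→{e, g}, e→∅, g→{d, g}; now {d, e, g}.
Read 'a': d→{e, g}, e→{e, f}, g→{d, e, f}; now {d, e, f, g}.
None of the earlier sets intersect F, but {d, e, f, g} does.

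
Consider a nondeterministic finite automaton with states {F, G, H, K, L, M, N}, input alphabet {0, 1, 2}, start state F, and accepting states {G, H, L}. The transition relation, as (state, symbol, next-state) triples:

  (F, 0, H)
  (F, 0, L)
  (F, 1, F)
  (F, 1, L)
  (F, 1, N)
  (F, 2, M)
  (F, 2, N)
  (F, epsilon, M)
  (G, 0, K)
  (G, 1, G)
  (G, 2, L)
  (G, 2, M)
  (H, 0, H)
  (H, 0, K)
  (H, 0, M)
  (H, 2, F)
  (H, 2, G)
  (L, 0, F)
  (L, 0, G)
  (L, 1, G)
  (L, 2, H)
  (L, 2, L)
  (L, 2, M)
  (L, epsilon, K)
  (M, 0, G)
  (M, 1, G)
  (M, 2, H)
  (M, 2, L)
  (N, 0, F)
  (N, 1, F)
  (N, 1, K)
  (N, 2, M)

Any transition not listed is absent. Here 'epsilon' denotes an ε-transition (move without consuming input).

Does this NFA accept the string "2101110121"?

No

Start: ε-closure({F}) = {F, M}.
Read '2': F→{M, N}, M→{H, L}; union {H, L, M, N}; ε-closure = {H, K, L, M, N}.
Read '1': H→∅, K→∅, L→{G}, M→{G}, N→{F, K}; union {F, G, K}; ε-closure = {F, G, K, M}.
Read '0': F→{H, L}, G→{K}, K→∅, M→{G}; now {G, H, K, L}.
Read '1': G→{G}, H→∅, K→∅, L→{G}; now {G}.
Read '1': G→{G}; now {G}.
Read '1': G→{G}; now {G}.
Read '0': G→{K}; now {K}.
Read '1': K→∅; now ∅.
The set is empty and remains empty for the remaining 2 symbols.
The final set ∅ contains no accepting state.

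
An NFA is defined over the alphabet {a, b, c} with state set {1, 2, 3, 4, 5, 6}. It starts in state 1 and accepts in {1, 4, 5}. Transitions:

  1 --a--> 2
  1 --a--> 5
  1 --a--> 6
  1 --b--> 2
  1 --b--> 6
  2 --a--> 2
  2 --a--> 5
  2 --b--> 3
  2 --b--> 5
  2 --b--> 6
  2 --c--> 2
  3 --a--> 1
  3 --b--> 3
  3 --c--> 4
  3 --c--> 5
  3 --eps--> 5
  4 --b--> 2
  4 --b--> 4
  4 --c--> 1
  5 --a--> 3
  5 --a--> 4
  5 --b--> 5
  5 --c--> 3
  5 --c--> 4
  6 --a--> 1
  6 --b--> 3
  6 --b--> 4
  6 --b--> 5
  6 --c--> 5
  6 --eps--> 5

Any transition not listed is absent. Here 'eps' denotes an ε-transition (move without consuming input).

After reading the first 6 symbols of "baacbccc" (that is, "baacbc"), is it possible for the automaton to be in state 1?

Yes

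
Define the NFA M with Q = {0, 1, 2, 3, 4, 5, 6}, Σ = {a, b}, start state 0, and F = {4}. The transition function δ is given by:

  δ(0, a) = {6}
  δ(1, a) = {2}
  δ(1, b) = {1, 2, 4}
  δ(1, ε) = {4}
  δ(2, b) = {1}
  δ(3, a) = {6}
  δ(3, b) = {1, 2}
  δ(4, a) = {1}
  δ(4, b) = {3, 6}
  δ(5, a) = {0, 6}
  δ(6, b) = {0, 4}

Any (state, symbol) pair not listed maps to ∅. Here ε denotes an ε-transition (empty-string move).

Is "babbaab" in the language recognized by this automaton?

Start in {0}.
Read 'b': 0→∅; now ∅.
The set is empty and remains empty for the remaining 6 symbols.
The final set ∅ contains no accepting state.

No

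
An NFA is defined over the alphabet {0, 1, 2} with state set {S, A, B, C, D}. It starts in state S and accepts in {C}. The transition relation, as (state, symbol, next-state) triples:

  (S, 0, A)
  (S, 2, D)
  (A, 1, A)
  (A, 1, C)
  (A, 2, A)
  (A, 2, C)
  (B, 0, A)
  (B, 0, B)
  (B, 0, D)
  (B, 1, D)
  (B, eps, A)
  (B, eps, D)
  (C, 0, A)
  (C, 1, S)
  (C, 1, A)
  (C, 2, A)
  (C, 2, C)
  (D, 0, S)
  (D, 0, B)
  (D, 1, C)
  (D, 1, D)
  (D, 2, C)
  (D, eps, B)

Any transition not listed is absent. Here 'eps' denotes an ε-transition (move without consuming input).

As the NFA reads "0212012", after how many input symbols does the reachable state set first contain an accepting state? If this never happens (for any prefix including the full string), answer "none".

2

Start in {S}.
Read '0': {S} → {A}.
Read '2': {A} → {A, C}.
None of the earlier sets intersect F, but {A, C} does.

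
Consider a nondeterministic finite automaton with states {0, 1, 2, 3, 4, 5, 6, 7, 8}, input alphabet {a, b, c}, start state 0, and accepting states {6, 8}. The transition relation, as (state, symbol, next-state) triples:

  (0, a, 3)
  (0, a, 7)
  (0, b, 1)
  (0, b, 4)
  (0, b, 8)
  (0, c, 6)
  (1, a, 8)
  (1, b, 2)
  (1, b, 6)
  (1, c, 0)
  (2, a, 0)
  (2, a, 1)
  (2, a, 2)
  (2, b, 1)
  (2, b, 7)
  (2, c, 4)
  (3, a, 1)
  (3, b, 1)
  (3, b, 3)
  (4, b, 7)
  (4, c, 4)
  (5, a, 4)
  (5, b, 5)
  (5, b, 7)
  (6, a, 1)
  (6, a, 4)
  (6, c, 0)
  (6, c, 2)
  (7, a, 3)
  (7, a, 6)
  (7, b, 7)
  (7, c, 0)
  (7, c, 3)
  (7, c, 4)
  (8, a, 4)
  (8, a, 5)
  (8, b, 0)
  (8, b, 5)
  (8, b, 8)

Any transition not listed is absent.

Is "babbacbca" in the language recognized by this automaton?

Start in {0}.
Read 'b': {0} → {1, 4, 8}.
Read 'a': {1, 4, 8} → {4, 5, 8}.
Read 'b': {4, 5, 8} → {0, 5, 7, 8}.
Read 'b': {0, 5, 7, 8} → {0, 1, 4, 5, 7, 8}.
Read 'a': {0, 1, 4, 5, 7, 8} → {3, 4, 5, 6, 7, 8}.
Read 'c': {3, 4, 5, 6, 7, 8} → {0, 2, 3, 4}.
Read 'b': {0, 2, 3, 4} → {1, 3, 4, 7, 8}.
Read 'c': {1, 3, 4, 7, 8} → {0, 3, 4}.
Read 'a': {0, 3, 4} → {1, 3, 7}.
The final set {1, 3, 7} contains no accepting state.

No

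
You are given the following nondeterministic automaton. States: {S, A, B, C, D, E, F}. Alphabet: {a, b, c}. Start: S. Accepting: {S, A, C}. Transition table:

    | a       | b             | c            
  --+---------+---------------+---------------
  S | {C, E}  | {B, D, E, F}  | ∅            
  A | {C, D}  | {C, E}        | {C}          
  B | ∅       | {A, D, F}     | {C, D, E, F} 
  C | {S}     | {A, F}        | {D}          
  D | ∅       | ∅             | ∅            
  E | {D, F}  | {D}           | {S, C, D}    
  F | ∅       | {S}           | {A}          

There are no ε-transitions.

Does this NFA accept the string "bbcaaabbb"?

Start in {S}.
Read 'b': S→{B, D, E, F}; now {B, D, E, F}.
Read 'b': B→{A, D, F}, D→∅, E→{D}, F→{S}; now {S, A, D, F}.
Read 'c': S→∅, A→{C}, D→∅, F→{A}; now {A, C}.
Read 'a': A→{C, D}, C→{S}; now {S, C, D}.
Read 'a': S→{C, E}, C→{S}, D→∅; now {S, C, E}.
Read 'a': S→{C, E}, C→{S}, E→{D, F}; now {S, C, D, E, F}.
Read 'b': S→{B, D, E, F}, C→{A, F}, D→∅, E→{D}, F→{S}; now {S, A, B, D, E, F}.
Read 'b': S→{B, D, E, F}, A→{C, E}, B→{A, D, F}, D→∅, E→{D}, F→{S}; now {S, A, B, C, D, E, F}.
Read 'b': S→{B, D, E, F}, A→{C, E}, B→{A, D, F}, C→{A, F}, D→∅, E→{D}, F→{S}; now {S, A, B, C, D, E, F}.
The final set {S, A, B, C, D, E, F} contains the accepting states S, A, C.

Yes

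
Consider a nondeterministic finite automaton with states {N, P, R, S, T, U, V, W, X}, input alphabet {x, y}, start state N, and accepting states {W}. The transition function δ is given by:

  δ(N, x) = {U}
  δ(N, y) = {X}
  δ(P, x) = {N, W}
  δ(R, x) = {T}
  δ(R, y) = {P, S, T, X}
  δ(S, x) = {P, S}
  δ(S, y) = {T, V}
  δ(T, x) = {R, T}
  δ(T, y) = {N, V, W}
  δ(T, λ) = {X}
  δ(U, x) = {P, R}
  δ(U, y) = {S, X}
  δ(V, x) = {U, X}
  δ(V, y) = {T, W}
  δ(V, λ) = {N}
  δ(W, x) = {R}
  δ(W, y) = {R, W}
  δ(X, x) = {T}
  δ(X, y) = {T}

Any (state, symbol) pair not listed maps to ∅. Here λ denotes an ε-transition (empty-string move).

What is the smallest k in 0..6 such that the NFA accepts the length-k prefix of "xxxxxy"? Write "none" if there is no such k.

Start in {N}.
Read 'x': N→{U}; now {U}.
Read 'x': U→{P, R}; now {P, R}.
Read 'x': P→{N, W}, R→{T}; union {N, T, W}; ε-closure = {N, T, W, X}.
None of the earlier sets intersect F, but {N, T, W, X} does.

3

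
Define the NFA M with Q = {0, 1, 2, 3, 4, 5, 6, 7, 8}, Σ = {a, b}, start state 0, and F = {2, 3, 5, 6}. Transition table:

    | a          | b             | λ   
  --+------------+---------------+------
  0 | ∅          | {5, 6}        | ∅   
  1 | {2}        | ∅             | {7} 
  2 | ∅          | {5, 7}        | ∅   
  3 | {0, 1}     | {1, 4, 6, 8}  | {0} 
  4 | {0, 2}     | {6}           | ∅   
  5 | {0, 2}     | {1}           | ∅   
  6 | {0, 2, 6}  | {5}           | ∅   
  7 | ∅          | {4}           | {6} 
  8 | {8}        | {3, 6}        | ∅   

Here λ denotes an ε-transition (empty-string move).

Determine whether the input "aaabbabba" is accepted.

No

Start in {0}.
Read 'a': 0→∅; now ∅.
The set is empty and remains empty for the remaining 8 symbols.
The final set ∅ contains no accepting state.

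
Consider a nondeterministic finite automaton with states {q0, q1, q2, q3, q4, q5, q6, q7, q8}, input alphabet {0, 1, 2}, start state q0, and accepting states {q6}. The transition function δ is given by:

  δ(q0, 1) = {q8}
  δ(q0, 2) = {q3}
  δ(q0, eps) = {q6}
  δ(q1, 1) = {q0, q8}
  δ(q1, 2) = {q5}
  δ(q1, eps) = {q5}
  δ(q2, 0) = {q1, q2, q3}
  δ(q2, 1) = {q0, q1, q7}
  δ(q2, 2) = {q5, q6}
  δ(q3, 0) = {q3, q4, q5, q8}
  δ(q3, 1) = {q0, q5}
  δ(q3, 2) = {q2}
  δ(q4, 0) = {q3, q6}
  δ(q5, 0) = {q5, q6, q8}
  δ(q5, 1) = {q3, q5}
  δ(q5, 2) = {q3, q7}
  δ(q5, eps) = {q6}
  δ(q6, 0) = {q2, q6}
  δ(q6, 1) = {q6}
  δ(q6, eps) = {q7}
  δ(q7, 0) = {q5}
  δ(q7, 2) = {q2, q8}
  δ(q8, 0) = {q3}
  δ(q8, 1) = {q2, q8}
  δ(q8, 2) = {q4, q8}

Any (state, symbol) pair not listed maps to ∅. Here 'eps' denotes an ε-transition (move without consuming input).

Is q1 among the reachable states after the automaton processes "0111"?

No

Start: ε-closure({q0}) = {q0, q6, q7}.
Read '0': q0→∅, q6→{q2, q6}, q7→{q5}; union {q2, q5, q6}; ε-closure = {q2, q5, q6, q7}.
Read '1': q2→{q0, q1, q7}, q5→{q3, q5}, q6→{q6}, q7→∅; now {q0, q1, q3, q5, q6, q7}.
Read '1': q0→{q8}, q1→{q0, q8}, q3→{q0, q5}, q5→{q3, q5}, q6→{q6}, q7→∅; union {q0, q3, q5, q6, q8}; ε-closure = {q0, q3, q5, q6, q7, q8}.
Read '1': q0→{q8}, q3→{q0, q5}, q5→{q3, q5}, q6→{q6}, q7→∅, q8→{q2, q8}; union {q0, q2, q3, q5, q6, q8}; ε-closure = {q0, q2, q3, q5, q6, q7, q8}.
State q1 is not in {q0, q2, q3, q5, q6, q7, q8}.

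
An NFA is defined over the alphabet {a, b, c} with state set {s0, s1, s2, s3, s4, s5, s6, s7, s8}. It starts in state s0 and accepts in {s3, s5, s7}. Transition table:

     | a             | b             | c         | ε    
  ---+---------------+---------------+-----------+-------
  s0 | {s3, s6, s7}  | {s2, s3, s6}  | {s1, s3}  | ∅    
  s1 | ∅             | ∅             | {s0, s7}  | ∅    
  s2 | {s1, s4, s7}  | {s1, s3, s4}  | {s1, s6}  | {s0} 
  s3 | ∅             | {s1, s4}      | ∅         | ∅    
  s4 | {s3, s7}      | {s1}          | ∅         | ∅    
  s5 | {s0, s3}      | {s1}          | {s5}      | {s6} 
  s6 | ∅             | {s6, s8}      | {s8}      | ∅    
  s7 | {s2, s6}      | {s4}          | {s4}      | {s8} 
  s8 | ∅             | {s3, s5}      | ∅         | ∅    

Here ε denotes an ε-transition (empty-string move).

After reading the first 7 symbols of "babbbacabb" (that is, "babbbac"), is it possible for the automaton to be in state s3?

Start in {s0}.
Read 'b': s0→{s2, s3, s6}; union {s2, s3, s6}; ε-closure = {s0, s2, s3, s6}.
Read 'a': s0→{s3, s6, s7}, s2→{s1, s4, s7}, s3→∅, s6→∅; union {s1, s3, s4, s6, s7}; ε-closure = {s1, s3, s4, s6, s7, s8}.
Read 'b': s1→∅, s3→{s1, s4}, s4→{s1}, s6→{s6, s8}, s7→{s4}, s8→{s3, s5}; now {s1, s3, s4, s5, s6, s8}.
Read 'b': s1→∅, s3→{s1, s4}, s4→{s1}, s5→{s1}, s6→{s6, s8}, s8→{s3, s5}; now {s1, s3, s4, s5, s6, s8}.
Read 'b': s1→∅, s3→{s1, s4}, s4→{s1}, s5→{s1}, s6→{s6, s8}, s8→{s3, s5}; now {s1, s3, s4, s5, s6, s8}.
Read 'a': s1→∅, s3→∅, s4→{s3, s7}, s5→{s0, s3}, s6→∅, s8→∅; union {s0, s3, s7}; ε-closure = {s0, s3, s7, s8}.
Read 'c': s0→{s1, s3}, s3→∅, s7→{s4}, s8→∅; now {s1, s3, s4}.
State s3 is in {s1, s3, s4}.

Yes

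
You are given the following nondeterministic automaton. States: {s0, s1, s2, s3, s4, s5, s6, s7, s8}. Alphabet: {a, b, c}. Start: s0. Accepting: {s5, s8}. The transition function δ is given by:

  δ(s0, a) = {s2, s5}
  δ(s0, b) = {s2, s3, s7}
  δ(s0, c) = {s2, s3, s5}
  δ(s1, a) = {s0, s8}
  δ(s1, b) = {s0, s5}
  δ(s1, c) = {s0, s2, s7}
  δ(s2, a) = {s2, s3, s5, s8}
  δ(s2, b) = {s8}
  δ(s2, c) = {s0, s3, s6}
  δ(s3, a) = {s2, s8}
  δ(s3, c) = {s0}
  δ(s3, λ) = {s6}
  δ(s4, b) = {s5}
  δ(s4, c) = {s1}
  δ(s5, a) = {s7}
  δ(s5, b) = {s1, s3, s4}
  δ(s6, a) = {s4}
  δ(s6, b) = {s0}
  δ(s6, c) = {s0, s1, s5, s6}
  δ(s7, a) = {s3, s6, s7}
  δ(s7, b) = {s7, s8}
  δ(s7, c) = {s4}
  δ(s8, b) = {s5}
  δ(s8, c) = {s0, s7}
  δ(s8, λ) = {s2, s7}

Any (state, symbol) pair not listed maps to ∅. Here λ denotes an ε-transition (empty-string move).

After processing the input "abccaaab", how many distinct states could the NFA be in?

9

Start in {s0}.
Read 'a': s0→{s2, s5}; now {s2, s5}.
Read 'b': s2→{s8}, s5→{s1, s3, s4}; union {s1, s3, s4, s8}; ε-closure = {s1, s2, s3, s4, s6, s7, s8}.
Read 'c': s1→{s0, s2, s7}, s2→{s0, s3, s6}, s3→{s0}, s4→{s1}, s6→{s0, s1, s5, s6}, s7→{s4}, s8→{s0, s7}; now {s0, s1, s2, s3, s4, s5, s6, s7}.
Read 'c': s0→{s2, s3, s5}, s1→{s0, s2, s7}, s2→{s0, s3, s6}, s3→{s0}, s4→{s1}, s5→∅, s6→{s0, s1, s5, s6}, s7→{s4}; now {s0, s1, s2, s3, s4, s5, s6, s7}.
Read 'a': s0→{s2, s5}, s1→{s0, s8}, s2→{s2, s3, s5, s8}, s3→{s2, s8}, s4→∅, s5→{s7}, s6→{s4}, s7→{s3, s6, s7}; now {s0, s2, s3, s4, s5, s6, s7, s8}.
Read 'a': s0→{s2, s5}, s2→{s2, s3, s5, s8}, s3→{s2, s8}, s4→∅, s5→{s7}, s6→{s4}, s7→{s3, s6, s7}, s8→∅; now {s2, s3, s4, s5, s6, s7, s8}.
Read 'a': s2→{s2, s3, s5, s8}, s3→{s2, s8}, s4→∅, s5→{s7}, s6→{s4}, s7→{s3, s6, s7}, s8→∅; now {s2, s3, s4, s5, s6, s7, s8}.
Read 'b': s2→{s8}, s3→∅, s4→{s5}, s5→{s1, s3, s4}, s6→{s0}, s7→{s7, s8}, s8→{s5}; union {s0, s1, s3, s4, s5, s7, s8}; ε-closure = {s0, s1, s2, s3, s4, s5, s6, s7, s8}.
That set has 9 states.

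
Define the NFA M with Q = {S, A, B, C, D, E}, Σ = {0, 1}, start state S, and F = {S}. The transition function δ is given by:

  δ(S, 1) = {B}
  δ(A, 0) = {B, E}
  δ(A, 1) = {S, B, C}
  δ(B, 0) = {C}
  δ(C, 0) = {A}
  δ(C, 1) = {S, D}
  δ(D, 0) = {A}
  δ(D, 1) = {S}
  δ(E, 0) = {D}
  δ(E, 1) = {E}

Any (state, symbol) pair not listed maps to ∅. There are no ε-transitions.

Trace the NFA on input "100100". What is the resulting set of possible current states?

{A, B, E}

Start in {S}.
Read '1': {S} → {B}.
Read '0': {B} → {C}.
Read '0': {C} → {A}.
Read '1': {A} → {S, B, C}.
Read '0': {S, B, C} → {A, C}.
Read '0': {A, C} → {A, B, E}.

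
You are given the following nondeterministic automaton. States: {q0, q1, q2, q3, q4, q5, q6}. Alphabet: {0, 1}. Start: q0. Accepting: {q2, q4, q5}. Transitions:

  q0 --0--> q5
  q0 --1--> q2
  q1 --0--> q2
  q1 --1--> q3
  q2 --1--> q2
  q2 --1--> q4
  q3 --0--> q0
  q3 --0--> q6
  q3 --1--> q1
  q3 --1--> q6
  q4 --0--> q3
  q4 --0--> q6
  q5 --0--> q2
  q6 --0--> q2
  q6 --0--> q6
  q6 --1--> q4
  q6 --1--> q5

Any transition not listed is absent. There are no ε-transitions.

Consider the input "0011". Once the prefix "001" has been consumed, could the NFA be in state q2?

Yes

Start in {q0}.
Read '0': q0→{q5}; now {q5}.
Read '0': q5→{q2}; now {q2}.
Read '1': q2→{q2, q4}; now {q2, q4}.
State q2 is in {q2, q4}.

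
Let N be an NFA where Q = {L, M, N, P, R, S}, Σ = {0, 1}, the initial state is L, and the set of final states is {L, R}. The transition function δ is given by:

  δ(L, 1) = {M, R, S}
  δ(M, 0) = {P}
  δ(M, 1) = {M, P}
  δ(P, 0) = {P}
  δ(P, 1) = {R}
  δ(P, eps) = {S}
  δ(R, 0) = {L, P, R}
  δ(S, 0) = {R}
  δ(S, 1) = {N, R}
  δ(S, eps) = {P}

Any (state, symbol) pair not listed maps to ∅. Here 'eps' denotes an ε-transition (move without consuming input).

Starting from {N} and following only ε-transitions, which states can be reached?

Begin with {N}.
No ε-moves leave this set, so the closure equals the set itself.

{N}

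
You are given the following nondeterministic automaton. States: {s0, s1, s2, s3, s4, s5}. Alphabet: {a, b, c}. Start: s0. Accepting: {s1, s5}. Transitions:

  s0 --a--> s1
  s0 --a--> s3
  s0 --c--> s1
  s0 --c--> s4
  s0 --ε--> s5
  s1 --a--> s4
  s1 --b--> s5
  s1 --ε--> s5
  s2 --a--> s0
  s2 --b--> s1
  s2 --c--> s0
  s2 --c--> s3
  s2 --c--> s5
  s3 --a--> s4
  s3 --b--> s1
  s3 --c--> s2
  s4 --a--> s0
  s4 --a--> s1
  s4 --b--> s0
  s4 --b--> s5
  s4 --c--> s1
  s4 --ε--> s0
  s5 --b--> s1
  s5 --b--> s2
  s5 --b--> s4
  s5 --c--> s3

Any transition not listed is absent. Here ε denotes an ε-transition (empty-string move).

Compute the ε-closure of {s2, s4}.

{s0, s2, s4, s5}

Begin with {s2, s4}.
ε-move s4 → s0; add s0.
ε-move s0 → s5; add s5.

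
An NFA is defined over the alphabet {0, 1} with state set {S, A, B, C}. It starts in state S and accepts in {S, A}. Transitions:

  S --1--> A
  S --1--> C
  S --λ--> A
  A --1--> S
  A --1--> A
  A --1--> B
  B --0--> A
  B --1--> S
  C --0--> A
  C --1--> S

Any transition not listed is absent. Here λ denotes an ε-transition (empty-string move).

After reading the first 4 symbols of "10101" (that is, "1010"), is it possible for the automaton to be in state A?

Start: ε-closure({S}) = {S, A}.
Read '1': S→{A, C}, A→{S, A, B}; now {S, A, B, C}.
Read '0': S→∅, A→∅, B→{A}, C→{A}; now {A}.
Read '1': A→{S, A, B}; now {S, A, B}.
Read '0': S→∅, A→∅, B→{A}; now {A}.
State A is in {A}.

Yes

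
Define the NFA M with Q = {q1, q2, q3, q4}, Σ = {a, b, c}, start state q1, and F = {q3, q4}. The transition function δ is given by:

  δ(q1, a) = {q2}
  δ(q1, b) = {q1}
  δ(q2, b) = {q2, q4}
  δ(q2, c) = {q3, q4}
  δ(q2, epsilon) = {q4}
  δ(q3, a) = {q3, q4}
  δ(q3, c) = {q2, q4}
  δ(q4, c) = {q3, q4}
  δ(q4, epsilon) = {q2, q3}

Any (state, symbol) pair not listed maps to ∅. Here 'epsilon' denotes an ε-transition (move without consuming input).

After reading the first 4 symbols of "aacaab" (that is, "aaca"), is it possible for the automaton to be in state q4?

Yes

Start in {q1}.
Read 'a': {q1} → {q2, q3, q4}.
Read 'a': {q2, q3, q4} → {q2, q3, q4}.
Read 'c': {q2, q3, q4} → {q2, q3, q4}.
Read 'a': {q2, q3, q4} → {q2, q3, q4}.
State q4 is in {q2, q3, q4}.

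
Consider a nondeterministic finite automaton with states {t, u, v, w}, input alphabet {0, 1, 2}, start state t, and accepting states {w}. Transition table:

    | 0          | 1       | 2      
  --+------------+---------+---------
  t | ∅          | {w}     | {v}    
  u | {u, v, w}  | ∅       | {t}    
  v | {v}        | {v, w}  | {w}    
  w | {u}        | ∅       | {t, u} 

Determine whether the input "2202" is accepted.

No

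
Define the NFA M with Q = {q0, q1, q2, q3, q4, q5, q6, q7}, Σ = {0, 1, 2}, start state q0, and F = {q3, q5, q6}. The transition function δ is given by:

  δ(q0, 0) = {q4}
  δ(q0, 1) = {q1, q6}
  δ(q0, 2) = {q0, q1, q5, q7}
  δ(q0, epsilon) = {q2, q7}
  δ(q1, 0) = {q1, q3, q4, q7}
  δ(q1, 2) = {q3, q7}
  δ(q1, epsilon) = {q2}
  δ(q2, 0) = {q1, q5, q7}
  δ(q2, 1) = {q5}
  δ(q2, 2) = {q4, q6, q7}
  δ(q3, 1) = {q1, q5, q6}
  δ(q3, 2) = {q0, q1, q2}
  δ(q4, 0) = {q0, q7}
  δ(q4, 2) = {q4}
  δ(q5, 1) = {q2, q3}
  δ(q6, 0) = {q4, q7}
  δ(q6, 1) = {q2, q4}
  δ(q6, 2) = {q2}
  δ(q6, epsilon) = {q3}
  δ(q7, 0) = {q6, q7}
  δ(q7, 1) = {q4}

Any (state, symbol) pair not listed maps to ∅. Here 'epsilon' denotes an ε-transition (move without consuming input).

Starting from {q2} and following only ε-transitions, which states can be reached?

{q2}

Begin with {q2}.
No ε-moves leave this set, so the closure equals the set itself.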